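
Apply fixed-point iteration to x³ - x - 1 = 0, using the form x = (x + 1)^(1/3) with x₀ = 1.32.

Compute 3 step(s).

Equation: x³ - x - 1 = 0
Fixed-point form: x = (x + 1)^(1/3)
x₀ = 1.32

x_1 = g(1.320000) = 1.323821
x_2 = g(1.323821) = 1.324548
x_3 = g(1.324548) = 1.324686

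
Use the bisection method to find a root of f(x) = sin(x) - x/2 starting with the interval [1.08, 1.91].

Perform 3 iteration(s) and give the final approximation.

f(x) = sin(x) - x/2
Initial interval: [1.08, 1.91]

Iteration 1:
  c_1 = (1.080000 + 1.910000)/2 = 1.495000
  f(c_1) = f(1.495000) = 0.249629
  f(a) × f(c) ≥ 0, new interval: [1.495000, 1.910000]
Iteration 2:
  c_2 = (1.495000 + 1.910000)/2 = 1.702500
  f(c_2) = f(1.702500) = 0.140090
  f(a) × f(c) ≥ 0, new interval: [1.702500, 1.910000]
Iteration 3:
  c_3 = (1.702500 + 1.910000)/2 = 1.806250
  f(c_3) = f(1.806250) = 0.069284
  f(a) × f(c) ≥ 0, new interval: [1.806250, 1.910000]

After 3 iteration(s), the approximation is c_3 = 1.806250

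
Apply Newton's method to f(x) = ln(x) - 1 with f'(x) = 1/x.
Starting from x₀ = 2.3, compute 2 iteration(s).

f(x) = ln(x) - 1
f'(x) = 1/x
x₀ = 2.3

Newton-Raphson formula: x_{n+1} = x_n - f(x_n)/f'(x_n)

Iteration 1:
  f(2.300000) = -0.167091
  f'(2.300000) = 0.434783
  x_1 = 2.300000 - (-0.167091)/0.434783 = 2.684309
Iteration 2:
  f(2.684309) = -0.012577
  f'(2.684309) = 0.372535
  x_2 = 2.684309 - (-0.012577)/0.372535 = 2.718069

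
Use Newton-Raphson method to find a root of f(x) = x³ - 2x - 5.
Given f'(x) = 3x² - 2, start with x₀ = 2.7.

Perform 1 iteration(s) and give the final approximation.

f(x) = x³ - 2x - 5
f'(x) = 3x² - 2
x₀ = 2.7

Newton-Raphson formula: x_{n+1} = x_n - f(x_n)/f'(x_n)

Iteration 1:
  f(2.700000) = 9.283000
  f'(2.700000) = 19.870000
  x_1 = 2.700000 - 9.283000/19.870000 = 2.232813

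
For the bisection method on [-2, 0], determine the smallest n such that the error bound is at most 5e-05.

We need (b-a)/2^n ≤ 5e-05
(0 - (-2))/2^n ≤ 5e-05
2/2^n ≤ 5e-05
2^n ≥ 40000
n ≥ log₂(40000) = 15.29
n ≥ 16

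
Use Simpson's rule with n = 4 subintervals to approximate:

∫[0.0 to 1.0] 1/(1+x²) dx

f(x) = 1/(1+x²)
a = 0.0, b = 1.0, n = 4
h = (b - a)/n = 0.250000

Simpson's rule: (h/3)[f(x₀) + 4f(x₁) + 2f(x₂) + ... + f(xₙ)]

x_0 = 0.0000, f(x_0) = 1.000000, coefficient = 1
x_1 = 0.2500, f(x_1) = 0.941176, coefficient = 4
x_2 = 0.5000, f(x_2) = 0.800000, coefficient = 2
x_3 = 0.7500, f(x_3) = 0.640000, coefficient = 4
x_4 = 1.0000, f(x_4) = 0.500000, coefficient = 1

I ≈ (0.250000/3) × 9.424706 = 0.785392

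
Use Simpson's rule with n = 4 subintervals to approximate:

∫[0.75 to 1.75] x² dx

f(x) = x²
a = 0.75, b = 1.75, n = 4
h = (b - a)/n = 0.250000

Simpson's rule: (h/3)[f(x₀) + 4f(x₁) + 2f(x₂) + ... + f(xₙ)]

x_0 = 0.7500, f(x_0) = 0.562500, coefficient = 1
x_1 = 1.0000, f(x_1) = 1.000000, coefficient = 4
x_2 = 1.2500, f(x_2) = 1.562500, coefficient = 2
x_3 = 1.5000, f(x_3) = 2.250000, coefficient = 4
x_4 = 1.7500, f(x_4) = 3.062500, coefficient = 1

I ≈ (0.250000/3) × 19.750000 = 1.645833
Exact value: 1.645833
Error: 0.000000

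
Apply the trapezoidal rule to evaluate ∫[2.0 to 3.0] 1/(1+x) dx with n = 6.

f(x) = 1/(1+x)
a = 2.0, b = 3.0, n = 6
h = (b - a)/n = 0.166667

Trapezoidal rule: (h/2)[f(x₀) + 2f(x₁) + 2f(x₂) + ... + f(xₙ)]

x_0 = 2.0000, f(x_0) = 0.333333, coefficient = 1
x_1 = 2.1667, f(x_1) = 0.315789, coefficient = 2
x_2 = 2.3333, f(x_2) = 0.300000, coefficient = 2
x_3 = 2.5000, f(x_3) = 0.285714, coefficient = 2
x_4 = 2.6667, f(x_4) = 0.272727, coefficient = 2
x_5 = 2.8333, f(x_5) = 0.260870, coefficient = 2
x_6 = 3.0000, f(x_6) = 0.250000, coefficient = 1

I ≈ (0.166667/2) × 3.453535 = 0.287795
Exact value: 0.287682
Error: 0.000112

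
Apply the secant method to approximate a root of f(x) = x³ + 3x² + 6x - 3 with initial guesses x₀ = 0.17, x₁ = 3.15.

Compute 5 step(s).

f(x) = x³ + 3x² + 6x - 3
x₀ = 0.17, x₁ = 3.15

Secant formula: x_{n+1} = x_n - f(x_n)(x_n - x_{n-1})/(f(x_n) - f(x_{n-1}))

Iteration 1:
  f(0.170000) = -1.888387
  f(3.150000) = 76.923375
  x_2 = 3.150000 - 76.923375×(3.150000 - 0.170000)/(76.923375 - (-1.888387))
       = 0.241403
Iteration 2:
  f(3.150000) = 76.923375
  f(0.241403) = -1.362688
  x_3 = 0.241403 - (-1.362688)×(0.241403 - 3.150000)/(-1.362688 - 76.923375)
       = 0.292032
Iteration 3:
  f(0.241403) = -1.362688
  f(0.292032) = -0.967058
  x_4 = 0.292032 - (-0.967058)×(0.292032 - 0.241403)/(-0.967058 - (-1.362688))
       = 0.415786
Iteration 4:
  f(0.292032) = -0.967058
  f(0.415786) = 0.085226
  x_5 = 0.415786 - 0.085226×(0.415786 - 0.292032)/(0.085226 - (-0.967058))
       = 0.405763
Iteration 5:
  f(0.415786) = 0.085226
  f(0.405763) = -0.004689
  x_6 = 0.405763 - (-0.004689)×(0.405763 - 0.415786)/(-0.004689 - 0.085226)
       = 0.406285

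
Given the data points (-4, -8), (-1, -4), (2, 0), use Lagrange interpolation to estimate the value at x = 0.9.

Lagrange interpolation formula:
P(x) = Σ yᵢ × Lᵢ(x)
where Lᵢ(x) = Π_{j≠i} (x - xⱼ)/(xᵢ - xⱼ)

L_0(0.9) = (0.9 - (-1))/(-4 - (-1)) × (0.9 - 2)/(-4 - 2) = -0.116111
L_1(0.9) = (0.9 - (-4))/(-1 - (-4)) × (0.9 - 2)/(-1 - 2) = 0.598889
L_2(0.9) = (0.9 - (-4))/(2 - (-4)) × (0.9 - (-1))/(2 - (-1)) = 0.517222

P(0.9) = (-8)×L_0(0.9) + (-4)×L_1(0.9) + 0×L_2(0.9)
P(0.9) = -1.466667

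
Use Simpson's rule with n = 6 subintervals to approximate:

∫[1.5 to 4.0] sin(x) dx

f(x) = sin(x)
a = 1.5, b = 4.0, n = 6
h = (b - a)/n = 0.416667

Simpson's rule: (h/3)[f(x₀) + 4f(x₁) + 2f(x₂) + ... + f(xₙ)]

x_0 = 1.5000, f(x_0) = 0.997495, coefficient = 1
x_1 = 1.9167, f(x_1) = 0.940781, coefficient = 4
x_2 = 2.3333, f(x_2) = 0.723086, coefficient = 2
x_3 = 2.7500, f(x_3) = 0.381661, coefficient = 4
x_4 = 3.1667, f(x_4) = -0.025071, coefficient = 2
x_5 = 3.5833, f(x_5) = -0.427514, coefficient = 4
x_6 = 4.0000, f(x_6) = -0.756802, coefficient = 1

I ≈ (0.416667/3) × 5.216434 = 0.724505
Exact value: 0.724381
Error: 0.000124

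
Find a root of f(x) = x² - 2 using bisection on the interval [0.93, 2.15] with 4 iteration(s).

f(x) = x² - 2
Initial interval: [0.93, 2.15]

Iteration 1:
  c_1 = (0.930000 + 2.150000)/2 = 1.540000
  f(c_1) = f(1.540000) = 0.371600
  f(a) × f(c) < 0, new interval: [0.930000, 1.540000]
Iteration 2:
  c_2 = (0.930000 + 1.540000)/2 = 1.235000
  f(c_2) = f(1.235000) = -0.474775
  f(a) × f(c) ≥ 0, new interval: [1.235000, 1.540000]
Iteration 3:
  c_3 = (1.235000 + 1.540000)/2 = 1.387500
  f(c_3) = f(1.387500) = -0.074844
  f(a) × f(c) ≥ 0, new interval: [1.387500, 1.540000]
Iteration 4:
  c_4 = (1.387500 + 1.540000)/2 = 1.463750
  f(c_4) = f(1.463750) = 0.142564
  f(a) × f(c) < 0, new interval: [1.387500, 1.463750]

After 4 iteration(s), the approximation is c_4 = 1.463750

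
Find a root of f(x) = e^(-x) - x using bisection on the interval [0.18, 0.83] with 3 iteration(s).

f(x) = e^(-x) - x
Initial interval: [0.18, 0.83]

Iteration 1:
  c_1 = (0.180000 + 0.830000)/2 = 0.505000
  f(c_1) = f(0.505000) = 0.098506
  f(a) × f(c) ≥ 0, new interval: [0.505000, 0.830000]
Iteration 2:
  c_2 = (0.505000 + 0.830000)/2 = 0.667500
  f(c_2) = f(0.667500) = -0.154511
  f(a) × f(c) < 0, new interval: [0.505000, 0.667500]
Iteration 3:
  c_3 = (0.505000 + 0.667500)/2 = 0.586250
  f(c_3) = f(0.586250) = -0.029840
  f(a) × f(c) < 0, new interval: [0.505000, 0.586250]

After 3 iteration(s), the approximation is c_3 = 0.586250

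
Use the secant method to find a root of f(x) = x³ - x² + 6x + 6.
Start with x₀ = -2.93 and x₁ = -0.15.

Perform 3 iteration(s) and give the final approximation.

f(x) = x³ - x² + 6x + 6
x₀ = -2.93, x₁ = -0.15

Secant formula: x_{n+1} = x_n - f(x_n)(x_n - x_{n-1})/(f(x_n) - f(x_{n-1}))

Iteration 1:
  f(-2.930000) = -45.318657
  f(-0.150000) = 5.074125
  x_2 = -0.150000 - 5.074125×(-0.150000 - (-2.930000))/(5.074125 - (-45.318657))
       = -0.429922
Iteration 2:
  f(-0.150000) = 5.074125
  f(-0.429922) = 3.156169
  x_3 = -0.429922 - 3.156169×(-0.429922 - (-0.150000))/(3.156169 - 5.074125)
       = -0.890560
Iteration 3:
  f(-0.429922) = 3.156169
  f(-0.890560) = -0.842754
  x_4 = -0.890560 - (-0.842754)×(-0.890560 - (-0.429922))/(-0.842754 - 3.156169)
       = -0.793483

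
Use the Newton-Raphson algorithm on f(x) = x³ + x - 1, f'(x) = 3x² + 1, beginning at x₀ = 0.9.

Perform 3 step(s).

f(x) = x³ + x - 1
f'(x) = 3x² + 1
x₀ = 0.9

Newton-Raphson formula: x_{n+1} = x_n - f(x_n)/f'(x_n)

Iteration 1:
  f(0.900000) = 0.629000
  f'(0.900000) = 3.430000
  x_1 = 0.900000 - 0.629000/3.430000 = 0.716618
Iteration 2:
  f(0.716618) = 0.084631
  f'(0.716618) = 2.540624
  x_2 = 0.716618 - 0.084631/2.540624 = 0.683307
Iteration 3:
  f(0.683307) = 0.002349
  f'(0.683307) = 2.400725
  x_3 = 0.683307 - 0.002349/2.400725 = 0.682329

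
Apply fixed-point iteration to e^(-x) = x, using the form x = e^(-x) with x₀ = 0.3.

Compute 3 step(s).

Equation: e^(-x) = x
Fixed-point form: x = e^(-x)
x₀ = 0.3

x_1 = g(0.300000) = 0.740818
x_2 = g(0.740818) = 0.476724
x_3 = g(0.476724) = 0.620814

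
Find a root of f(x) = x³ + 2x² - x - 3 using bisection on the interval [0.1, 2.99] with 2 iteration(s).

f(x) = x³ + 2x² - x - 3
Initial interval: [0.1, 2.99]

Iteration 1:
  c_1 = (0.100000 + 2.990000)/2 = 1.545000
  f(c_1) = f(1.545000) = 3.917004
  f(a) × f(c) < 0, new interval: [0.100000, 1.545000]
Iteration 2:
  c_2 = (0.100000 + 1.545000)/2 = 0.822500
  f(c_2) = f(0.822500) = -1.913061
  f(a) × f(c) ≥ 0, new interval: [0.822500, 1.545000]

After 2 iteration(s), the approximation is c_2 = 0.822500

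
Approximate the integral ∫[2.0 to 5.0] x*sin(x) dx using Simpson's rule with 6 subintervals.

f(x) = x*sin(x)
a = 2.0, b = 5.0, n = 6
h = (b - a)/n = 0.500000

Simpson's rule: (h/3)[f(x₀) + 4f(x₁) + 2f(x₂) + ... + f(xₙ)]

x_0 = 2.0000, f(x_0) = 1.818595, coefficient = 1
x_1 = 2.5000, f(x_1) = 1.496180, coefficient = 4
x_2 = 3.0000, f(x_2) = 0.423360, coefficient = 2
x_3 = 3.5000, f(x_3) = -1.227741, coefficient = 4
x_4 = 4.0000, f(x_4) = -3.027210, coefficient = 2
x_5 = 4.5000, f(x_5) = -4.398886, coefficient = 4
x_6 = 5.0000, f(x_6) = -4.794621, coefficient = 1

I ≈ (0.500000/3) × -24.705512 = -4.117585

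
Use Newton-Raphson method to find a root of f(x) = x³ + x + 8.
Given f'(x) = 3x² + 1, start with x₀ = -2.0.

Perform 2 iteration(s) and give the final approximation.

f(x) = x³ + x + 8
f'(x) = 3x² + 1
x₀ = -2.0

Newton-Raphson formula: x_{n+1} = x_n - f(x_n)/f'(x_n)

Iteration 1:
  f(-2.000000) = -2.000000
  f'(-2.000000) = 13.000000
  x_1 = -2.000000 - (-2.000000)/13.000000 = -1.846154
Iteration 2:
  f(-1.846154) = -0.138371
  f'(-1.846154) = 11.224852
  x_2 = -1.846154 - (-0.138371)/11.224852 = -1.833827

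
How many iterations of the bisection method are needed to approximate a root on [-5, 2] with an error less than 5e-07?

We need (b-a)/2^n ≤ 5e-07
(2 - (-5))/2^n ≤ 5e-07
7/2^n ≤ 5e-07
2^n ≥ 14000000
n ≥ log₂(14000000) = 23.74
n ≥ 24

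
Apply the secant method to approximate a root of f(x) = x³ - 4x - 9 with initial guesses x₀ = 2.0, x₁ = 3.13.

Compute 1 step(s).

f(x) = x³ - 4x - 9
x₀ = 2.0, x₁ = 3.13

Secant formula: x_{n+1} = x_n - f(x_n)(x_n - x_{n-1})/(f(x_n) - f(x_{n-1}))

Iteration 1:
  f(2.000000) = -9.000000
  f(3.130000) = 9.144297
  x_2 = 3.130000 - 9.144297×(3.130000 - 2.000000)/(9.144297 - (-9.000000))
       = 2.560507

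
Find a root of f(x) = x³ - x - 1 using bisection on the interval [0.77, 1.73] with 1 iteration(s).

f(x) = x³ - x - 1
Initial interval: [0.77, 1.73]

Iteration 1:
  c_1 = (0.770000 + 1.730000)/2 = 1.250000
  f(c_1) = f(1.250000) = -0.296875
  f(a) × f(c) ≥ 0, new interval: [1.250000, 1.730000]

After 1 iteration(s), the approximation is c_1 = 1.250000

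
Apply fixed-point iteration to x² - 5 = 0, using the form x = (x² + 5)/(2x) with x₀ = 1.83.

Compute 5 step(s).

Equation: x² - 5 = 0
Fixed-point form: x = (x² + 5)/(2x)
x₀ = 1.83

x_1 = g(1.830000) = 2.281120
x_2 = g(2.281120) = 2.236513
x_3 = g(2.236513) = 2.236068
x_4 = g(2.236068) = 2.236068
x_5 = g(2.236068) = 2.236068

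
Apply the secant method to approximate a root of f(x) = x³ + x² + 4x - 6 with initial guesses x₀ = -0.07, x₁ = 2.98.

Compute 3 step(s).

f(x) = x³ + x² + 4x - 6
x₀ = -0.07, x₁ = 2.98

Secant formula: x_{n+1} = x_n - f(x_n)(x_n - x_{n-1})/(f(x_n) - f(x_{n-1}))

Iteration 1:
  f(-0.070000) = -6.275443
  f(2.980000) = 41.263992
  x_2 = 2.980000 - 41.263992×(2.980000 - (-0.070000))/(41.263992 - (-6.275443))
       = 0.332615
Iteration 2:
  f(2.980000) = 41.263992
  f(0.332615) = -4.522108
  x_3 = 0.332615 - (-4.522108)×(0.332615 - 2.980000)/(-4.522108 - 41.263992)
       = 0.594087
Iteration 3:
  f(0.332615) = -4.522108
  f(0.594087) = -3.061038
  x_4 = 0.594087 - (-3.061038)×(0.594087 - 0.332615)/(-3.061038 - (-4.522108))
       = 1.141887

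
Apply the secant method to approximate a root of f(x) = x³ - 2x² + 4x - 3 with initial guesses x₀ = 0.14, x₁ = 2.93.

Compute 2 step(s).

f(x) = x³ - 2x² + 4x - 3
x₀ = 0.14, x₁ = 2.93

Secant formula: x_{n+1} = x_n - f(x_n)(x_n - x_{n-1})/(f(x_n) - f(x_{n-1}))

Iteration 1:
  f(0.140000) = -2.476456
  f(2.930000) = 16.703957
  x_2 = 2.930000 - 16.703957×(2.930000 - 0.140000)/(16.703957 - (-2.476456))
       = 0.500228
Iteration 2:
  f(2.930000) = 16.703957
  f(0.500228) = -1.374374
  x_3 = 0.500228 - (-1.374374)×(0.500228 - 2.930000)/(-1.374374 - 16.703957)
       = 0.684947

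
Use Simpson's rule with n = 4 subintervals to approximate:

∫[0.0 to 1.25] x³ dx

f(x) = x³
a = 0.0, b = 1.25, n = 4
h = (b - a)/n = 0.312500

Simpson's rule: (h/3)[f(x₀) + 4f(x₁) + 2f(x₂) + ... + f(xₙ)]

x_0 = 0.0000, f(x_0) = 0.000000, coefficient = 1
x_1 = 0.3125, f(x_1) = 0.030518, coefficient = 4
x_2 = 0.6250, f(x_2) = 0.244141, coefficient = 2
x_3 = 0.9375, f(x_3) = 0.823975, coefficient = 4
x_4 = 1.2500, f(x_4) = 1.953125, coefficient = 1

I ≈ (0.312500/3) × 5.859375 = 0.610352
Exact value: 0.610352
Error: 0.000000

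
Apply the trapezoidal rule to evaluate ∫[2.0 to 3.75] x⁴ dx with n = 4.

f(x) = x⁴
a = 2.0, b = 3.75, n = 4
h = (b - a)/n = 0.437500

Trapezoidal rule: (h/2)[f(x₀) + 2f(x₁) + 2f(x₂) + ... + f(xₙ)]

x_0 = 2.0000, f(x_0) = 16.000000, coefficient = 1
x_1 = 2.4375, f(x_1) = 35.300308, coefficient = 2
x_2 = 2.8750, f(x_2) = 68.320557, coefficient = 2
x_3 = 3.3125, f(x_3) = 120.399185, coefficient = 2
x_4 = 3.7500, f(x_4) = 197.753906, coefficient = 1

I ≈ (0.437500/2) × 661.794006 = 144.767439
Exact value: 141.915430
Error: 2.852009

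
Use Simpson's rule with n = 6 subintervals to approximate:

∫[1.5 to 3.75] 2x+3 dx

f(x) = 2x+3
a = 1.5, b = 3.75, n = 6
h = (b - a)/n = 0.375000

Simpson's rule: (h/3)[f(x₀) + 4f(x₁) + 2f(x₂) + ... + f(xₙ)]

x_0 = 1.5000, f(x_0) = 6.000000, coefficient = 1
x_1 = 1.8750, f(x_1) = 6.750000, coefficient = 4
x_2 = 2.2500, f(x_2) = 7.500000, coefficient = 2
x_3 = 2.6250, f(x_3) = 8.250000, coefficient = 4
x_4 = 3.0000, f(x_4) = 9.000000, coefficient = 2
x_5 = 3.3750, f(x_5) = 9.750000, coefficient = 4
x_6 = 3.7500, f(x_6) = 10.500000, coefficient = 1

I ≈ (0.375000/3) × 148.500000 = 18.562500
Exact value: 18.562500
Error: 0.000000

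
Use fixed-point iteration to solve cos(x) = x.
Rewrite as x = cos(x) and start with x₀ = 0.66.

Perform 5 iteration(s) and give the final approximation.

Equation: cos(x) = x
Fixed-point form: x = cos(x)
x₀ = 0.66

x_1 = g(0.660000) = 0.789992
x_2 = g(0.789992) = 0.703851
x_3 = g(0.703851) = 0.762356
x_4 = g(0.762356) = 0.723211
x_5 = g(0.723211) = 0.749685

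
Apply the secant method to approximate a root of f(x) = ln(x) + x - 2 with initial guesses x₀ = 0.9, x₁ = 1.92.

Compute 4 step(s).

f(x) = ln(x) + x - 2
x₀ = 0.9, x₁ = 1.92

Secant formula: x_{n+1} = x_n - f(x_n)(x_n - x_{n-1})/(f(x_n) - f(x_{n-1}))

Iteration 1:
  f(0.900000) = -1.205361
  f(1.920000) = 0.572325
  x_2 = 1.920000 - 0.572325×(1.920000 - 0.900000)/(0.572325 - (-1.205361))
       = 1.591611
Iteration 2:
  f(1.920000) = 0.572325
  f(1.591611) = 0.056358
  x_3 = 1.591611 - 0.056358×(1.591611 - 1.920000)/(0.056358 - 0.572325)
       = 1.555742
Iteration 3:
  f(1.591611) = 0.056358
  f(1.555742) = -0.002305
  x_4 = 1.555742 - (-0.002305)×(1.555742 - 1.591611)/(-0.002305 - 0.056358)
       = 1.557152
Iteration 4:
  f(1.555742) = -0.002305
  f(1.557152) = 0.000010
  x_5 = 1.557152 - 0.000010×(1.557152 - 1.555742)/(0.000010 - (-0.002305))
       = 1.557146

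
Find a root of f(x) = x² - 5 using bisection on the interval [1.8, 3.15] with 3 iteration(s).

f(x) = x² - 5
Initial interval: [1.8, 3.15]

Iteration 1:
  c_1 = (1.800000 + 3.150000)/2 = 2.475000
  f(c_1) = f(2.475000) = 1.125625
  f(a) × f(c) < 0, new interval: [1.800000, 2.475000]
Iteration 2:
  c_2 = (1.800000 + 2.475000)/2 = 2.137500
  f(c_2) = f(2.137500) = -0.431094
  f(a) × f(c) ≥ 0, new interval: [2.137500, 2.475000]
Iteration 3:
  c_3 = (2.137500 + 2.475000)/2 = 2.306250
  f(c_3) = f(2.306250) = 0.318789
  f(a) × f(c) < 0, new interval: [2.137500, 2.306250]

After 3 iteration(s), the approximation is c_3 = 2.306250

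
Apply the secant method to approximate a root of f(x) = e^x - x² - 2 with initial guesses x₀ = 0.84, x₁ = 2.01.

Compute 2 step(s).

f(x) = e^x - x² - 2
x₀ = 0.84, x₁ = 2.01

Secant formula: x_{n+1} = x_n - f(x_n)(x_n - x_{n-1})/(f(x_n) - f(x_{n-1}))

Iteration 1:
  f(0.840000) = -0.389233
  f(2.010000) = 1.423217
  x_2 = 2.010000 - 1.423217×(2.010000 - 0.840000)/(1.423217 - (-0.389233))
       = 1.091264
Iteration 2:
  f(2.010000) = 1.423217
  f(1.091264) = -0.212822
  x_3 = 1.091264 - (-0.212822)×(1.091264 - 2.010000)/(-0.212822 - 1.423217)
       = 1.210776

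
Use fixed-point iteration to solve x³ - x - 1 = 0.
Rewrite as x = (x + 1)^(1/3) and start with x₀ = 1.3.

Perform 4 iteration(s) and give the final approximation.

Equation: x³ - x - 1 = 0
Fixed-point form: x = (x + 1)^(1/3)
x₀ = 1.3

x_1 = g(1.300000) = 1.320006
x_2 = g(1.320006) = 1.323822
x_3 = g(1.323822) = 1.324548
x_4 = g(1.324548) = 1.324686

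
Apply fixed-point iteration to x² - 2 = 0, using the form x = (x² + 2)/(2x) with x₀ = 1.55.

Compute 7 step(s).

Equation: x² - 2 = 0
Fixed-point form: x = (x² + 2)/(2x)
x₀ = 1.55

x_1 = g(1.550000) = 1.420161
x_2 = g(1.420161) = 1.414226
x_3 = g(1.414226) = 1.414214
x_4 = g(1.414214) = 1.414214
x_5 = g(1.414214) = 1.414214
x_6 = g(1.414214) = 1.414214
x_7 = g(1.414214) = 1.414214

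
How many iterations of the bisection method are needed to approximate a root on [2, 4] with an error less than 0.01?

We need (b-a)/2^n ≤ 0.01
(4 - 2)/2^n ≤ 0.01
2/2^n ≤ 0.01
2^n ≥ 200
n ≥ log₂(200) = 7.64
n ≥ 8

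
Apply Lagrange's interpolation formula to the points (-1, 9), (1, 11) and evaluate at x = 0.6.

Lagrange interpolation formula:
P(x) = Σ yᵢ × Lᵢ(x)
where Lᵢ(x) = Π_{j≠i} (x - xⱼ)/(xᵢ - xⱼ)

L_0(0.6) = (0.6 - 1)/(-1 - 1) = 0.200000
L_1(0.6) = (0.6 - (-1))/(1 - (-1)) = 0.800000

P(0.6) = 9×L_0(0.6) + 11×L_1(0.6)
P(0.6) = 10.600000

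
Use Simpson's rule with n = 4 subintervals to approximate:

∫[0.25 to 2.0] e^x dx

f(x) = e^x
a = 0.25, b = 2.0, n = 4
h = (b - a)/n = 0.437500

Simpson's rule: (h/3)[f(x₀) + 4f(x₁) + 2f(x₂) + ... + f(xₙ)]

x_0 = 0.2500, f(x_0) = 1.284025, coefficient = 1
x_1 = 0.6875, f(x_1) = 1.988737, coefficient = 4
x_2 = 1.1250, f(x_2) = 3.080217, coefficient = 2
x_3 = 1.5625, f(x_3) = 4.770733, coefficient = 4
x_4 = 2.0000, f(x_4) = 7.389056, coefficient = 1

I ≈ (0.437500/3) × 41.871398 = 6.106246
Exact value: 6.105031
Error: 0.001215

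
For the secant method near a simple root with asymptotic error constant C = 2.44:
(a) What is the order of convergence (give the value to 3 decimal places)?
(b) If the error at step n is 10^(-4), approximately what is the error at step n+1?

(a) Secant method has superlinear convergence with order φ = (1+√5)/2 ≈ 1.618.
    This means |e_{n+1}| ≈ C|e_n|^1.618.

(b) With |e_n| = 10^(-4) and C = 2.44:
    |e_{n+1}| ≈ 2.44 × (10^(-4))^1.618 = 2.44 × 10^(-6.47)

(a) ≈ 1.618 (golden ratio); (b) |e_{n+1}| ≈ 8.227e-07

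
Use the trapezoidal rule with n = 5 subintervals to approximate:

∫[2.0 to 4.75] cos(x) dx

f(x) = cos(x)
a = 2.0, b = 4.75, n = 5
h = (b - a)/n = 0.550000

Trapezoidal rule: (h/2)[f(x₀) + 2f(x₁) + 2f(x₂) + ... + f(xₙ)]

x_0 = 2.0000, f(x_0) = -0.416147, coefficient = 1
x_1 = 2.5500, f(x_1) = -0.830054, coefficient = 2
x_2 = 3.1000, f(x_2) = -0.999135, coefficient = 2
x_3 = 3.6500, f(x_3) = -0.873521, coefficient = 2
x_4 = 4.2000, f(x_4) = -0.490261, coefficient = 2
x_5 = 4.7500, f(x_5) = 0.037602, coefficient = 1

I ≈ (0.550000/2) × -6.764485 = -1.860234
Exact value: -1.908590
Error: 0.048357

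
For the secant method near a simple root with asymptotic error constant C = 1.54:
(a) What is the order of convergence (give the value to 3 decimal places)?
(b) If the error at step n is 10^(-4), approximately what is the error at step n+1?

(a) Secant method has superlinear convergence with order φ = (1+√5)/2 ≈ 1.618.
    This means |e_{n+1}| ≈ C|e_n|^1.618.

(b) With |e_n| = 10^(-4) and C = 1.54:
    |e_{n+1}| ≈ 1.54 × (10^(-4))^1.618 = 1.54 × 10^(-6.47)

(a) ≈ 1.618 (golden ratio); (b) |e_{n+1}| ≈ 5.193e-07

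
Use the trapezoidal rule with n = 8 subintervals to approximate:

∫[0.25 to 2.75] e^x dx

f(x) = e^x
a = 0.25, b = 2.75, n = 8
h = (b - a)/n = 0.312500

Trapezoidal rule: (h/2)[f(x₀) + 2f(x₁) + 2f(x₂) + ... + f(xₙ)]

x_0 = 0.2500, f(x_0) = 1.284025, coefficient = 1
x_1 = 0.5625, f(x_1) = 1.755055, coefficient = 2
x_2 = 0.8750, f(x_2) = 2.398875, coefficient = 2
x_3 = 1.1875, f(x_3) = 3.278874, coefficient = 2
x_4 = 1.5000, f(x_4) = 4.481689, coefficient = 2
x_5 = 1.8125, f(x_5) = 6.125743, coefficient = 2
x_6 = 2.1250, f(x_6) = 8.372897, coefficient = 2
x_7 = 2.4375, f(x_7) = 11.444394, coefficient = 2
x_8 = 2.7500, f(x_8) = 15.642632, coefficient = 1

I ≈ (0.312500/2) × 92.641711 = 14.475267
Exact value: 14.358606
Error: 0.116661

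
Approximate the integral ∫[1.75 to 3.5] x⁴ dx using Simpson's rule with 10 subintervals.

f(x) = x⁴
a = 1.75, b = 3.5, n = 10
h = (b - a)/n = 0.175000

Simpson's rule: (h/3)[f(x₀) + 4f(x₁) + 2f(x₂) + ... + f(xₙ)]

x_0 = 1.7500, f(x_0) = 9.378906, coefficient = 1
x_1 = 1.9250, f(x_1) = 13.731657, coefficient = 4
x_2 = 2.1000, f(x_2) = 19.448100, coefficient = 2
x_3 = 2.2750, f(x_3) = 26.787094, coefficient = 4
x_4 = 2.4500, f(x_4) = 36.030006, coefficient = 2
x_5 = 2.6250, f(x_5) = 47.480713, coefficient = 4
x_6 = 2.8000, f(x_6) = 61.465600, coefficient = 2
x_7 = 2.9750, f(x_7) = 78.333563, coefficient = 4
x_8 = 3.1500, f(x_8) = 98.456006, coefficient = 2
x_9 = 3.3250, f(x_9) = 122.226844, coefficient = 4
x_10 = 3.5000, f(x_10) = 150.062500, coefficient = 1

I ≈ (0.175000/3) × 1744.480314 = 101.761352
Exact value: 101.761133
Error: 0.000219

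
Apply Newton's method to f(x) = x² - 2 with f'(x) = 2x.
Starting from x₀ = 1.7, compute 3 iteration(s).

f(x) = x² - 2
f'(x) = 2x
x₀ = 1.7

Newton-Raphson formula: x_{n+1} = x_n - f(x_n)/f'(x_n)

Iteration 1:
  f(1.700000) = 0.890000
  f'(1.700000) = 3.400000
  x_1 = 1.700000 - 0.890000/3.400000 = 1.438235
Iteration 2:
  f(1.438235) = 0.068521
  f'(1.438235) = 2.876471
  x_2 = 1.438235 - 0.068521/2.876471 = 1.414414
Iteration 3:
  f(1.414414) = 0.000567
  f'(1.414414) = 2.828828
  x_3 = 1.414414 - 0.000567/2.828828 = 1.414214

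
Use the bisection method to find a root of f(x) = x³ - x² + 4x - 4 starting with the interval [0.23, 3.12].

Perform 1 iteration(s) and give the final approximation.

f(x) = x³ - x² + 4x - 4
Initial interval: [0.23, 3.12]

Iteration 1:
  c_1 = (0.230000 + 3.120000)/2 = 1.675000
  f(c_1) = f(1.675000) = 4.593797
  f(a) × f(c) < 0, new interval: [0.230000, 1.675000]

After 1 iteration(s), the approximation is c_1 = 1.675000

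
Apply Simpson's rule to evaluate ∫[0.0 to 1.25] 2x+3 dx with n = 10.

f(x) = 2x+3
a = 0.0, b = 1.25, n = 10
h = (b - a)/n = 0.125000

Simpson's rule: (h/3)[f(x₀) + 4f(x₁) + 2f(x₂) + ... + f(xₙ)]

x_0 = 0.0000, f(x_0) = 3.000000, coefficient = 1
x_1 = 0.1250, f(x_1) = 3.250000, coefficient = 4
x_2 = 0.2500, f(x_2) = 3.500000, coefficient = 2
x_3 = 0.3750, f(x_3) = 3.750000, coefficient = 4
x_4 = 0.5000, f(x_4) = 4.000000, coefficient = 2
x_5 = 0.6250, f(x_5) = 4.250000, coefficient = 4
x_6 = 0.7500, f(x_6) = 4.500000, coefficient = 2
x_7 = 0.8750, f(x_7) = 4.750000, coefficient = 4
x_8 = 1.0000, f(x_8) = 5.000000, coefficient = 2
x_9 = 1.1250, f(x_9) = 5.250000, coefficient = 4
x_10 = 1.2500, f(x_10) = 5.500000, coefficient = 1

I ≈ (0.125000/3) × 127.500000 = 5.312500
Exact value: 5.312500
Error: 0.000000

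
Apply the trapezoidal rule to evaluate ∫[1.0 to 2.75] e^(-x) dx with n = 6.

f(x) = e^(-x)
a = 1.0, b = 2.75, n = 6
h = (b - a)/n = 0.291667

Trapezoidal rule: (h/2)[f(x₀) + 2f(x₁) + 2f(x₂) + ... + f(xₙ)]

x_0 = 1.0000, f(x_0) = 0.367879, coefficient = 1
x_1 = 1.2917, f(x_1) = 0.274812, coefficient = 2
x_2 = 1.5833, f(x_2) = 0.205290, coefficient = 2
x_3 = 1.8750, f(x_3) = 0.153355, coefficient = 2
x_4 = 2.1667, f(x_4) = 0.114559, coefficient = 2
x_5 = 2.4583, f(x_5) = 0.085577, coefficient = 2
x_6 = 2.7500, f(x_6) = 0.063928, coefficient = 1

I ≈ (0.291667/2) × 2.098994 = 0.306103
Exact value: 0.303952
Error: 0.002152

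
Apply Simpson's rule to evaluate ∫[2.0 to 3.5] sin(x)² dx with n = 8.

f(x) = sin(x)²
a = 2.0, b = 3.5, n = 8
h = (b - a)/n = 0.187500

Simpson's rule: (h/3)[f(x₀) + 4f(x₁) + 2f(x₂) + ... + f(xₙ)]

x_0 = 2.0000, f(x_0) = 0.826822, coefficient = 1
x_1 = 2.1875, f(x_1) = 0.665512, coefficient = 4
x_2 = 2.3750, f(x_2) = 0.481199, coefficient = 2
x_3 = 2.5625, f(x_3) = 0.299499, coefficient = 4
x_4 = 2.7500, f(x_4) = 0.145665, coefficient = 2
x_5 = 2.9375, f(x_5) = 0.041079, coefficient = 4
x_6 = 3.1250, f(x_6) = 0.000275, coefficient = 2
x_7 = 3.3125, f(x_7) = 0.028926, coefficient = 4
x_8 = 3.5000, f(x_8) = 0.123049, coefficient = 1

I ≈ (0.187500/3) × 6.344212 = 0.396513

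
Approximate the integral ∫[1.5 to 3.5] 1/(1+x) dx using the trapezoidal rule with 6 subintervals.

f(x) = 1/(1+x)
a = 1.5, b = 3.5, n = 6
h = (b - a)/n = 0.333333

Trapezoidal rule: (h/2)[f(x₀) + 2f(x₁) + 2f(x₂) + ... + f(xₙ)]

x_0 = 1.5000, f(x_0) = 0.400000, coefficient = 1
x_1 = 1.8333, f(x_1) = 0.352941, coefficient = 2
x_2 = 2.1667, f(x_2) = 0.315789, coefficient = 2
x_3 = 2.5000, f(x_3) = 0.285714, coefficient = 2
x_4 = 2.8333, f(x_4) = 0.260870, coefficient = 2
x_5 = 3.1667, f(x_5) = 0.240000, coefficient = 2
x_6 = 3.5000, f(x_6) = 0.222222, coefficient = 1

I ≈ (0.333333/2) × 3.532851 = 0.588809
Exact value: 0.587787
Error: 0.001022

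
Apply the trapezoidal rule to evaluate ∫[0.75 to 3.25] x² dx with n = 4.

f(x) = x²
a = 0.75, b = 3.25, n = 4
h = (b - a)/n = 0.625000

Trapezoidal rule: (h/2)[f(x₀) + 2f(x₁) + 2f(x₂) + ... + f(xₙ)]

x_0 = 0.7500, f(x_0) = 0.562500, coefficient = 1
x_1 = 1.3750, f(x_1) = 1.890625, coefficient = 2
x_2 = 2.0000, f(x_2) = 4.000000, coefficient = 2
x_3 = 2.6250, f(x_3) = 6.890625, coefficient = 2
x_4 = 3.2500, f(x_4) = 10.562500, coefficient = 1

I ≈ (0.625000/2) × 36.687500 = 11.464844
Exact value: 11.302083
Error: 0.162760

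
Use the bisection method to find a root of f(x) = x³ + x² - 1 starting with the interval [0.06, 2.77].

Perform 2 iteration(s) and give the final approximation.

f(x) = x³ + x² - 1
Initial interval: [0.06, 2.77]

Iteration 1:
  c_1 = (0.060000 + 2.770000)/2 = 1.415000
  f(c_1) = f(1.415000) = 3.835373
  f(a) × f(c) < 0, new interval: [0.060000, 1.415000]
Iteration 2:
  c_2 = (0.060000 + 1.415000)/2 = 0.737500
  f(c_2) = f(0.737500) = -0.054963
  f(a) × f(c) ≥ 0, new interval: [0.737500, 1.415000]

After 2 iteration(s), the approximation is c_2 = 0.737500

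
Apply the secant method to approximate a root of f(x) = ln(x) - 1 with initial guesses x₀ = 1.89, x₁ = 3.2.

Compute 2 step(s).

f(x) = ln(x) - 1
x₀ = 1.89, x₁ = 3.2

Secant formula: x_{n+1} = x_n - f(x_n)(x_n - x_{n-1})/(f(x_n) - f(x_{n-1}))

Iteration 1:
  f(1.890000) = -0.363423
  f(3.200000) = 0.163151
  x_2 = 3.200000 - 0.163151×(3.200000 - 1.890000)/(0.163151 - (-0.363423))
       = 2.794117
Iteration 2:
  f(3.200000) = 0.163151
  f(2.794117) = 0.027516
  x_3 = 2.794117 - 0.027516×(2.794117 - 3.200000)/(0.027516 - 0.163151)
       = 2.711776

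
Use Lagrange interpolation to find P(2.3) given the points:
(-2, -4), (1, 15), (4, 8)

Lagrange interpolation formula:
P(x) = Σ yᵢ × Lᵢ(x)
where Lᵢ(x) = Π_{j≠i} (x - xⱼ)/(xᵢ - xⱼ)

L_0(2.3) = (2.3 - 1)/(-2 - 1) × (2.3 - 4)/(-2 - 4) = -0.122778
L_1(2.3) = (2.3 - (-2))/(1 - (-2)) × (2.3 - 4)/(1 - 4) = 0.812222
L_2(2.3) = (2.3 - (-2))/(4 - (-2)) × (2.3 - 1)/(4 - 1) = 0.310556

P(2.3) = (-4)×L_0(2.3) + 15×L_1(2.3) + 8×L_2(2.3)
P(2.3) = 15.158889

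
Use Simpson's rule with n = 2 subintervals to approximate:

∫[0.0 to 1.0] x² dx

f(x) = x²
a = 0.0, b = 1.0, n = 2
h = (b - a)/n = 0.500000

Simpson's rule: (h/3)[f(x₀) + 4f(x₁) + 2f(x₂) + ... + f(xₙ)]

x_0 = 0.0000, f(x_0) = 0.000000, coefficient = 1
x_1 = 0.5000, f(x_1) = 0.250000, coefficient = 4
x_2 = 1.0000, f(x_2) = 1.000000, coefficient = 1

I ≈ (0.500000/3) × 2.000000 = 0.333333
Exact value: 0.333333
Error: 0.000000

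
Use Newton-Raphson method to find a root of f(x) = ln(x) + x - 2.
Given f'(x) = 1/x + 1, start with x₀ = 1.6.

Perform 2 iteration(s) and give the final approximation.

f(x) = ln(x) + x - 2
f'(x) = 1/x + 1
x₀ = 1.6

Newton-Raphson formula: x_{n+1} = x_n - f(x_n)/f'(x_n)

Iteration 1:
  f(1.600000) = 0.070004
  f'(1.600000) = 1.625000
  x_1 = 1.600000 - 0.070004/1.625000 = 1.556921
Iteration 2:
  f(1.556921) = -0.000369
  f'(1.556921) = 1.642293
  x_2 = 1.556921 - (-0.000369)/1.642293 = 1.557146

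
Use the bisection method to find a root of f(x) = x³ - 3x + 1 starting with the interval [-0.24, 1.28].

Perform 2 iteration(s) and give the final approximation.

f(x) = x³ - 3x + 1
Initial interval: [-0.24, 1.28]

Iteration 1:
  c_1 = (-0.240000 + 1.280000)/2 = 0.520000
  f(c_1) = f(0.520000) = -0.419392
  f(a) × f(c) < 0, new interval: [-0.240000, 0.520000]
Iteration 2:
  c_2 = (-0.240000 + 0.520000)/2 = 0.140000
  f(c_2) = f(0.140000) = 0.582744
  f(a) × f(c) ≥ 0, new interval: [0.140000, 0.520000]

After 2 iteration(s), the approximation is c_2 = 0.140000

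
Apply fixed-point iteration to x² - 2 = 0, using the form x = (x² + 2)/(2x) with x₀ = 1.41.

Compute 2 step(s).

Equation: x² - 2 = 0
Fixed-point form: x = (x² + 2)/(2x)
x₀ = 1.41

x_1 = g(1.410000) = 1.414220
x_2 = g(1.414220) = 1.414214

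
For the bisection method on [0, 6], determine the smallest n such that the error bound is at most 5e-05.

We need (b-a)/2^n ≤ 5e-05
(6 - 0)/2^n ≤ 5e-05
6/2^n ≤ 5e-05
2^n ≥ 120000
n ≥ log₂(120000) = 16.87
n ≥ 17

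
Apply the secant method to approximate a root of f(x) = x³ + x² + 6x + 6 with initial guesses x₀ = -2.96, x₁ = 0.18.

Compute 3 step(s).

f(x) = x³ + x² + 6x + 6
x₀ = -2.96, x₁ = 0.18

Secant formula: x_{n+1} = x_n - f(x_n)(x_n - x_{n-1})/(f(x_n) - f(x_{n-1}))

Iteration 1:
  f(-2.960000) = -28.932736
  f(0.180000) = 7.118232
  x_2 = 0.180000 - 7.118232×(0.180000 - (-2.960000))/(7.118232 - (-28.932736))
       = -0.439990
Iteration 2:
  f(0.180000) = 7.118232
  f(-0.439990) = 3.468472
  x_3 = -0.439990 - 3.468472×(-0.439990 - 0.180000)/(3.468472 - 7.118232)
       = -1.029185
Iteration 3:
  f(-0.439990) = 3.468472
  f(-1.029185) = -0.206021
  x_4 = -1.029185 - (-0.206021)×(-1.029185 - (-0.439990))/(-0.206021 - 3.468472)
       = -0.996150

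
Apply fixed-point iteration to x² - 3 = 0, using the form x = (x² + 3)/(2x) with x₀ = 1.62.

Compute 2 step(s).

Equation: x² - 3 = 0
Fixed-point form: x = (x² + 3)/(2x)
x₀ = 1.62

x_1 = g(1.620000) = 1.735926
x_2 = g(1.735926) = 1.732055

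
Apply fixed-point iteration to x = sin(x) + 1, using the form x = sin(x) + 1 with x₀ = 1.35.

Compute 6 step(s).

Equation: x = sin(x) + 1
Fixed-point form: x = sin(x) + 1
x₀ = 1.35

x_1 = g(1.350000) = 1.975723
x_2 = g(1.975723) = 1.919131
x_3 = g(1.919131) = 1.939942
x_4 = g(1.939942) = 1.932636
x_5 = g(1.932636) = 1.935247
x_6 = g(1.935247) = 1.934320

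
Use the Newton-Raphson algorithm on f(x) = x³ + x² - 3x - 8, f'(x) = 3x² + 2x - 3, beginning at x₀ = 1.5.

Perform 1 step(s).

f(x) = x³ + x² - 3x - 8
f'(x) = 3x² + 2x - 3
x₀ = 1.5

Newton-Raphson formula: x_{n+1} = x_n - f(x_n)/f'(x_n)

Iteration 1:
  f(1.500000) = -6.875000
  f'(1.500000) = 6.750000
  x_1 = 1.500000 - (-6.875000)/6.750000 = 2.518519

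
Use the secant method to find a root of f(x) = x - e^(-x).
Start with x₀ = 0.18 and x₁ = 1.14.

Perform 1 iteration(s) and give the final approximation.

f(x) = x - e^(-x)
x₀ = 0.18, x₁ = 1.14

Secant formula: x_{n+1} = x_n - f(x_n)(x_n - x_{n-1})/(f(x_n) - f(x_{n-1}))

Iteration 1:
  f(0.180000) = -0.655270
  f(1.140000) = 0.820181
  x_2 = 1.140000 - 0.820181×(1.140000 - 0.180000)/(0.820181 - (-0.655270))
       = 0.606351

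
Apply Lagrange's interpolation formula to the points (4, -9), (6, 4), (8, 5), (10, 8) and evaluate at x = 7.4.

Lagrange interpolation formula:
P(x) = Σ yᵢ × Lᵢ(x)
where Lᵢ(x) = Π_{j≠i} (x - xⱼ)/(xᵢ - xⱼ)

L_0(7.4) = (7.4 - 6)/(4 - 6) × (7.4 - 8)/(4 - 8) × (7.4 - 10)/(4 - 10) = -0.045500
L_1(7.4) = (7.4 - 4)/(6 - 4) × (7.4 - 8)/(6 - 8) × (7.4 - 10)/(6 - 10) = 0.331500
L_2(7.4) = (7.4 - 4)/(8 - 4) × (7.4 - 6)/(8 - 6) × (7.4 - 10)/(8 - 10) = 0.773500
L_3(7.4) = (7.4 - 4)/(10 - 4) × (7.4 - 6)/(10 - 6) × (7.4 - 8)/(10 - 8) = -0.059500

P(7.4) = (-9)×L_0(7.4) + 4×L_1(7.4) + 5×L_2(7.4) + 8×L_3(7.4)
P(7.4) = 5.127000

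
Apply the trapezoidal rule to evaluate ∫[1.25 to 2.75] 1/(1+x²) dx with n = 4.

f(x) = 1/(1+x²)
a = 1.25, b = 2.75, n = 4
h = (b - a)/n = 0.375000

Trapezoidal rule: (h/2)[f(x₀) + 2f(x₁) + 2f(x₂) + ... + f(xₙ)]

x_0 = 1.2500, f(x_0) = 0.390244, coefficient = 1
x_1 = 1.6250, f(x_1) = 0.274678, coefficient = 2
x_2 = 2.0000, f(x_2) = 0.200000, coefficient = 2
x_3 = 2.3750, f(x_3) = 0.150588, coefficient = 2
x_4 = 2.7500, f(x_4) = 0.116788, coefficient = 1

I ≈ (0.375000/2) × 1.757565 = 0.329543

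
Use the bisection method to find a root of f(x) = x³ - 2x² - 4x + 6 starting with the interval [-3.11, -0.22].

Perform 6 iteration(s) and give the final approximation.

f(x) = x³ - 2x² - 4x + 6
Initial interval: [-3.11, -0.22]

Iteration 1:
  c_1 = (-3.110000 + (-0.220000))/2 = -1.665000
  f(c_1) = f(-1.665000) = 2.499795
  f(a) × f(c) < 0, new interval: [-3.110000, -1.665000]
Iteration 2:
  c_2 = (-3.110000 + (-1.665000))/2 = -2.387500
  f(c_2) = f(-2.387500) = -9.459436
  f(a) × f(c) ≥ 0, new interval: [-2.387500, -1.665000]
Iteration 3:
  c_3 = (-2.387500 + (-1.665000))/2 = -2.026250
  f(c_3) = f(-2.026250) = -2.425531
  f(a) × f(c) ≥ 0, new interval: [-2.026250, -1.665000]
Iteration 4:
  c_4 = (-2.026250 + (-1.665000))/2 = -1.845625
  f(c_4) = f(-1.845625) = 0.283026
  f(a) × f(c) < 0, new interval: [-2.026250, -1.845625]
Iteration 5:
  c_5 = (-2.026250 + (-1.845625))/2 = -1.935938
  f(c_5) = f(-1.935938) = -1.007569
  f(a) × f(c) ≥ 0, new interval: [-1.935938, -1.845625]
Iteration 6:
  c_6 = (-1.935938 + (-1.845625))/2 = -1.890781
  f(c_6) = f(-1.890781) = -0.346627
  f(a) × f(c) ≥ 0, new interval: [-1.890781, -1.845625]

After 6 iteration(s), the approximation is c_6 = -1.890781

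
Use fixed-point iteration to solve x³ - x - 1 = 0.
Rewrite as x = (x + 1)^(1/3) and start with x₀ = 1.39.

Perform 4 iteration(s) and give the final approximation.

Equation: x³ - x - 1 = 0
Fixed-point form: x = (x + 1)^(1/3)
x₀ = 1.39

x_1 = g(1.390000) = 1.337004
x_2 = g(1.337004) = 1.327048
x_3 = g(1.327048) = 1.325160
x_4 = g(1.325160) = 1.324802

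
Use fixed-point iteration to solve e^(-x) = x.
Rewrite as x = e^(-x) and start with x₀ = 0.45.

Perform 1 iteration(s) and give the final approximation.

Equation: e^(-x) = x
Fixed-point form: x = e^(-x)
x₀ = 0.45

x_1 = g(0.450000) = 0.637628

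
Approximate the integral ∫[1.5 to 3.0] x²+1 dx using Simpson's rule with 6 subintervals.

f(x) = x²+1
a = 1.5, b = 3.0, n = 6
h = (b - a)/n = 0.250000

Simpson's rule: (h/3)[f(x₀) + 4f(x₁) + 2f(x₂) + ... + f(xₙ)]

x_0 = 1.5000, f(x_0) = 3.250000, coefficient = 1
x_1 = 1.7500, f(x_1) = 4.062500, coefficient = 4
x_2 = 2.0000, f(x_2) = 5.000000, coefficient = 2
x_3 = 2.2500, f(x_3) = 6.062500, coefficient = 4
x_4 = 2.5000, f(x_4) = 7.250000, coefficient = 2
x_5 = 2.7500, f(x_5) = 8.562500, coefficient = 4
x_6 = 3.0000, f(x_6) = 10.000000, coefficient = 1

I ≈ (0.250000/3) × 112.500000 = 9.375000
Exact value: 9.375000
Error: 0.000000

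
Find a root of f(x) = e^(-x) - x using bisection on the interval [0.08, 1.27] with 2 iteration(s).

f(x) = e^(-x) - x
Initial interval: [0.08, 1.27]

Iteration 1:
  c_1 = (0.080000 + 1.270000)/2 = 0.675000
  f(c_1) = f(0.675000) = -0.165844
  f(a) × f(c) < 0, new interval: [0.080000, 0.675000]
Iteration 2:
  c_2 = (0.080000 + 0.675000)/2 = 0.377500
  f(c_2) = f(0.377500) = 0.308073
  f(a) × f(c) ≥ 0, new interval: [0.377500, 0.675000]

After 2 iteration(s), the approximation is c_2 = 0.377500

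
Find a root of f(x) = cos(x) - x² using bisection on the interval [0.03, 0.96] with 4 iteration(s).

f(x) = cos(x) - x²
Initial interval: [0.03, 0.96]

Iteration 1:
  c_1 = (0.030000 + 0.960000)/2 = 0.495000
  f(c_1) = f(0.495000) = 0.634944
  f(a) × f(c) ≥ 0, new interval: [0.495000, 0.960000]
Iteration 2:
  c_2 = (0.495000 + 0.960000)/2 = 0.727500
  f(c_2) = f(0.727500) = 0.217583
  f(a) × f(c) ≥ 0, new interval: [0.727500, 0.960000]
Iteration 3:
  c_3 = (0.727500 + 0.960000)/2 = 0.843750
  f(c_3) = f(0.843750) = -0.047248
  f(a) × f(c) < 0, new interval: [0.727500, 0.843750]
Iteration 4:
  c_4 = (0.727500 + 0.843750)/2 = 0.785625
  f(c_4) = f(0.785625) = 0.089740
  f(a) × f(c) ≥ 0, new interval: [0.785625, 0.843750]

After 4 iteration(s), the approximation is c_4 = 0.785625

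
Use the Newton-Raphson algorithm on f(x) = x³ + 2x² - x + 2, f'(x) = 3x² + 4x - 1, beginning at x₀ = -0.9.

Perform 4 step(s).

f(x) = x³ + 2x² - x + 2
f'(x) = 3x² + 4x - 1
x₀ = -0.9

Newton-Raphson formula: x_{n+1} = x_n - f(x_n)/f'(x_n)

Iteration 1:
  f(-0.900000) = 3.791000
  f'(-0.900000) = -2.170000
  x_1 = -0.900000 - 3.791000/(-2.170000) = 0.847005
Iteration 2:
  f(0.847005) = 3.195484
  f'(0.847005) = 4.540269
  x_2 = 0.847005 - 3.195484/4.540269 = 0.143195
Iteration 3:
  f(0.143195) = 1.900751
  f'(0.143195) = -0.365705
  x_3 = 0.143195 - 1.900751/(-0.365705) = 5.340692
Iteration 4:
  f(5.340692) = 206.037781
  f'(5.340692) = 105.931734
  x_4 = 5.340692 - 206.037781/105.931734 = 3.395687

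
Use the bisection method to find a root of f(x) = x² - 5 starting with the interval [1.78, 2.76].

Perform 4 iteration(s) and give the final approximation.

f(x) = x² - 5
Initial interval: [1.78, 2.76]

Iteration 1:
  c_1 = (1.780000 + 2.760000)/2 = 2.270000
  f(c_1) = f(2.270000) = 0.152900
  f(a) × f(c) < 0, new interval: [1.780000, 2.270000]
Iteration 2:
  c_2 = (1.780000 + 2.270000)/2 = 2.025000
  f(c_2) = f(2.025000) = -0.899375
  f(a) × f(c) ≥ 0, new interval: [2.025000, 2.270000]
Iteration 3:
  c_3 = (2.025000 + 2.270000)/2 = 2.147500
  f(c_3) = f(2.147500) = -0.388244
  f(a) × f(c) ≥ 0, new interval: [2.147500, 2.270000]
Iteration 4:
  c_4 = (2.147500 + 2.270000)/2 = 2.208750
  f(c_4) = f(2.208750) = -0.121423
  f(a) × f(c) ≥ 0, new interval: [2.208750, 2.270000]

After 4 iteration(s), the approximation is c_4 = 2.208750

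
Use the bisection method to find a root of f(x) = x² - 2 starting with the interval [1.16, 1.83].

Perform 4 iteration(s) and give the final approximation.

f(x) = x² - 2
Initial interval: [1.16, 1.83]

Iteration 1:
  c_1 = (1.160000 + 1.830000)/2 = 1.495000
  f(c_1) = f(1.495000) = 0.235025
  f(a) × f(c) < 0, new interval: [1.160000, 1.495000]
Iteration 2:
  c_2 = (1.160000 + 1.495000)/2 = 1.327500
  f(c_2) = f(1.327500) = -0.237744
  f(a) × f(c) ≥ 0, new interval: [1.327500, 1.495000]
Iteration 3:
  c_3 = (1.327500 + 1.495000)/2 = 1.411250
  f(c_3) = f(1.411250) = -0.008373
  f(a) × f(c) ≥ 0, new interval: [1.411250, 1.495000]
Iteration 4:
  c_4 = (1.411250 + 1.495000)/2 = 1.453125
  f(c_4) = f(1.453125) = 0.111572
  f(a) × f(c) < 0, new interval: [1.411250, 1.453125]

After 4 iteration(s), the approximation is c_4 = 1.453125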